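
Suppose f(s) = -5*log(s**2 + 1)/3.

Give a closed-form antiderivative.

Differentiate the proposed F(s) back; it has to land on f(s) exactly.
Check: d/ds[-5*s*log(s**2 + 1)/3 + 10*s/3 - 10*atan(s)/3] = -5*log(s**2 + 1)/3 = f(s).

An antiderivative is F(s) = -5*s*log(s**2 + 1)/3 + 10*s/3 - 10*atan(s)/3.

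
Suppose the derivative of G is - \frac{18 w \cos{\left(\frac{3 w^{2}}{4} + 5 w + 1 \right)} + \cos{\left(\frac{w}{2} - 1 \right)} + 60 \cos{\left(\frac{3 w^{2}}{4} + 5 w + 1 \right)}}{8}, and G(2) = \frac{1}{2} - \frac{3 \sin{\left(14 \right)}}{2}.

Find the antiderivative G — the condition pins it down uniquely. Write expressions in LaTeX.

For G(w) to be correct, d/dw[G] must agree with the stated G'(w) identically.
A general antiderivative is - \frac{\sin{\left(\frac{w}{2} - 1 \right)}}{4} - \frac{3 \sin{\left(\frac{3 w^{2}}{4} + 5 w + 1 \right)}}{2} + C.
The condition gives C = \frac{1}{2} - \frac{3 \sin{\left(14 \right)}}{2} - (- \frac{3 \sin{\left(14 \right)}}{2}) = \frac{1}{2}.
So G(w) = - \frac{\sin{\left(\frac{w}{2} - 1 \right)}}{4} - \frac{3 \sin{\left(\frac{3 w^{2}}{4} + 5 w + 1 \right)}}{2} + \frac{1}{2}.
Check: d/dw[- \frac{\sin{\left(\frac{w}{2} - 1 \right)}}{4} - \frac{3 \sin{\left(\frac{3 w^{2}}{4} + 5 w + 1 \right)}}{2} + \frac{1}{2}] = - \frac{9 w \cos{\left(\frac{3 w^{2}}{4} + 5 w + 1 \right)}}{4} - \frac{\cos{\left(\frac{w}{2} - 1 \right)}}{8} - \frac{15 \cos{\left(\frac{3 w^{2}}{4} + 5 w + 1 \right)}}{2}, which equals G'(w).

G(w) = - \frac{\sin{\left(\frac{w}{2} - 1 \right)}}{4} - \frac{3 \sin{\left(\frac{3 w^{2}}{4} + 5 w + 1 \right)}}{2} + \frac{1}{2}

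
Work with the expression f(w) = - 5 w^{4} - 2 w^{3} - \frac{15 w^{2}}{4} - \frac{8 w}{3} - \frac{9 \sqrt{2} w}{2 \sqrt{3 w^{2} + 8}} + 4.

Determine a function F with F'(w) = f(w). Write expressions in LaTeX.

An antiderivative is F(w) = - w^{5} - \frac{w^{4}}{2} - \frac{5 w^{3}}{4} - \frac{4 w^{2}}{3} + 4 w - 3 \sqrt{\frac{3 w^{2}}{2} + 4}.

The integrand splits into summands that can be handled one at a time.
Check: d/dw[- w^{5} - \frac{w^{4}}{2} - \frac{5 w^{3}}{4} - \frac{4 w^{2}}{3} + 4 w - 3 \sqrt{\frac{3 w^{2}}{2} + 4}] = \frac{- 60 w^{4} \sqrt{3 w^{2} + 8} - 24 w^{3} \sqrt{3 w^{2} + 8} - 45 w^{2} \sqrt{3 w^{2} + 8} - 32 w \sqrt{3 w^{2} + 8} - 54 \sqrt{2} w + 48 \sqrt{3 w^{2} + 8}}{12 \sqrt{3 w^{2} + 8}}, which equals f(w).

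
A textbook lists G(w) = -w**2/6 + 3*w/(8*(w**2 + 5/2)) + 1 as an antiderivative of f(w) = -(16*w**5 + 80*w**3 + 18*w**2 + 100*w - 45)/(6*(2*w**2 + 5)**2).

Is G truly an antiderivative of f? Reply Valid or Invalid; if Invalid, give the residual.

d/dw[G] = (-16*w**5 - 80*w**3 - 18*w**2 - 100*w + 45)/(48*w**4 + 240*w**2 + 300)
d/dw[G] - f(w) = (16*w**5 + 80*w**3 + 18*w**2 + 100*w - 45)/(48*w**4 + 240*w**2 + 300) != 0.

Invalid: d/dw[G] - f = (16*w**5 + 80*w**3 + 18*w**2 + 100*w - 45)/(48*w**4 + 240*w**2 + 300), which is not 0.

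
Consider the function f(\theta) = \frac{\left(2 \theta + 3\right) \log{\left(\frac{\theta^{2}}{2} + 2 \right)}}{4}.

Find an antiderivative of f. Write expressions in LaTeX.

A first test for any F(\theta): its \theta-derivative must equal f(\theta) identically.
Check: d/d\theta[- \frac{\theta^{2}}{4} - \frac{3 \theta}{2} + \left(\frac{\theta^{2}}{4} + \frac{3 \theta}{4}\right) \log{\left(\frac{\theta^{2}}{2} + 2 \right)} + \log{\left(\theta^{2} + 4 \right)} + 3 \operatorname{atan}{\left(\frac{\theta}{2} \right)}] = \frac{\theta \log{\left(\frac{\theta^{2}}{2} + 2 \right)}}{2} + \frac{3 \log{\left(\frac{\theta^{2}}{2} + 2 \right)}}{4}, which equals f(\theta).

An antiderivative is F(\theta) = - \frac{\theta^{2}}{4} - \frac{3 \theta}{2} + \left(\frac{\theta^{2}}{4} + \frac{3 \theta}{4}\right) \log{\left(\frac{\theta^{2}}{2} + 2 \right)} + \log{\left(\theta^{2} + 4 \right)} + 3 \operatorname{atan}{\left(\frac{\theta}{2} \right)}.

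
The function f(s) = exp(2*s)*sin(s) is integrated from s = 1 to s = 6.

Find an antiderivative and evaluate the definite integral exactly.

Whatever form F(s) takes, F'(s) = f(s) is non-negotiable.
F(s) = -(-2*sin(s) + cos(s))*exp(2*s)/5 is an antiderivative of f.
Check: d/ds[-(-2*sin(s) + cos(s))*exp(2*s)/5] = exp(2*s)*sin(s) = f(s).
F(6) = -exp(12)*cos(6)/5 + 2*exp(12)*sin(6)/5; F(1) = -exp(2)*cos(1)/5 + 2*exp(2)*sin(1)/5.
Integral = F(6) - F(1) = -exp(12)*cos(6)/5 + 2*exp(12)*sin(6)/5 - 2*exp(2)*sin(1)/5 + exp(2)*cos(1)/5.

Antiderivative: F(s) = -(-2*sin(s) + cos(s))*exp(2*s)/5; value = -exp(12)*cos(6)/5 + 2*exp(12)*sin(6)/5 - 2*exp(2)*sin(1)/5 + exp(2)*cos(1)/5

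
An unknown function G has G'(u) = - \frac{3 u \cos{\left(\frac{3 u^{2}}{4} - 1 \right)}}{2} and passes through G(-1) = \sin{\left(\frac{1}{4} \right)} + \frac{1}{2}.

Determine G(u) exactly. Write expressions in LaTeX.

G(u) = - \frac{2 \sin{\left(\frac{3 u^{2}}{4} - 1 \right)} - 1}{2}

G'(u) matches the chain-rule pattern g'(h)*h' with inner function h(u) = \frac{3 u^{2}}{4} - 1; substituting w = h(u) collapses the integral.
A general antiderivative is - \sin{\left(\frac{3 u^{2}}{4} - 1 \right)} + C.
The condition gives C = \sin{\left(\frac{1}{4} \right)} + \frac{1}{2} - (\sin{\left(\frac{1}{4} \right)}) = \frac{1}{2}.
So G(u) = - \frac{2 \sin{\left(\frac{3 u^{2}}{4} - 1 \right)} - 1}{2}.
Check: d/du[- \frac{2 \sin{\left(\frac{3 u^{2}}{4} - 1 \right)} - 1}{2}] = - \frac{3 u \cos{\left(\frac{3 u^{2}}{4} - 1 \right)}}{2} = G'(u).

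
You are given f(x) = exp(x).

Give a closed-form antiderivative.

Whatever form F(x) takes, F'(x) = f(x) is non-negotiable.
Check: d/dx[exp(x)] = exp(x) = f(x).

An antiderivative is F(x) = exp(x).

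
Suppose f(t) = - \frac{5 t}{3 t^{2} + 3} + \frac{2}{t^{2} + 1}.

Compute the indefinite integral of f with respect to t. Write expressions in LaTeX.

F(t) = \frac{- 5 \log{\left(t^{2} + 1 \right)} + 12 \operatorname{atan}{\left(t \right)}}{6} + C

Integrate term by term and add the pieces.
Check: d/dt[\frac{- 5 \log{\left(t^{2} + 1 \right)} + 12 \operatorname{atan}{\left(t \right)}}{6}] = \frac{6 - 5 t}{3 t^{2} + 3}, which equals f(t).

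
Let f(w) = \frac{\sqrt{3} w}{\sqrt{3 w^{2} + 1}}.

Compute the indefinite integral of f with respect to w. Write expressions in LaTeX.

f matches the chain-rule pattern g'(h)*h' with inner function h(w) = w^{2} + \frac{1}{3}; substituting u = h(w) collapses the integral.
Check: d/dw[\sqrt{w^{2} + \frac{1}{3}}] = \frac{\sqrt{3} w}{\sqrt{3 w^{2} + 1}} = f(w).

F(w) = \sqrt{w^{2} + \frac{1}{3}} + C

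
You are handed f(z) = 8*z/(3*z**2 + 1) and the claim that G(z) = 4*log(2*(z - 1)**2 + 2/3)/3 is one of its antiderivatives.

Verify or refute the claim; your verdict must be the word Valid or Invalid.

d/dz[G] = (8*z - 8)/(3*z**2 - 6*z + 4)
d/dz[G] - f(z) = (24*z**2 - 24*z - 8)/(9*z**4 - 18*z**3 + 15*z**2 - 6*z + 4) != 0.

Invalid: d/dz[G] - f = (24*z**2 - 24*z - 8)/(9*z**4 - 18*z**3 + 15*z**2 - 6*z + 4), which is not 0.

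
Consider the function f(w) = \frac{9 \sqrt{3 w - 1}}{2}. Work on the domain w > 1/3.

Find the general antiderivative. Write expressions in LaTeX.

Whatever form F(w) takes, F'(w) = f(w) is non-negotiable.
Check: d/dw[\left(3 w - 1\right)^{\frac{3}{2}}] = \frac{9 \sqrt{3 w - 1}}{2} = f(w).

F(w) = \left(3 w - 1\right)^{\frac{3}{2}} + C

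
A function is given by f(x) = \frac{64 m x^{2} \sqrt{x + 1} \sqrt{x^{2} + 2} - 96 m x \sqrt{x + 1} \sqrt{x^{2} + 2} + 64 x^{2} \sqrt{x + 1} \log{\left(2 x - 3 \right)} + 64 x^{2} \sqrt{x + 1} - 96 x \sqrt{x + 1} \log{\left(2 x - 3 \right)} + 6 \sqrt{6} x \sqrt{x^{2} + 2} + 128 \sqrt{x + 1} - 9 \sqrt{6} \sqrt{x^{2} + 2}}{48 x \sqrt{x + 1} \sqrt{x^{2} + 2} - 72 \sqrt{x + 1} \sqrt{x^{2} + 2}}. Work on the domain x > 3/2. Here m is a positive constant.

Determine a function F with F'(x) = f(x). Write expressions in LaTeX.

For F(x) to be correct the identity F'(x) - f(x) = 0 must hold.
Check: d/dx[\frac{2 m x^{2}}{3} + \frac{\sqrt{\frac{3 x}{2} + \frac{3}{2}}}{2} + \frac{4 \sqrt{x^{2} + 2} \log{\left(2 x - 3 \right)}}{3}] = \frac{64 m x^{2} \sqrt{x + 1} \sqrt{x^{2} + 2} - 96 m x \sqrt{x + 1} \sqrt{x^{2} + 2} + 64 x^{2} \sqrt{x + 1} \log{\left(2 x - 3 \right)} + 64 x^{2} \sqrt{x + 1} - 96 x \sqrt{x + 1} \log{\left(2 x - 3 \right)} + 6 \sqrt{6} x \sqrt{x^{2} + 2} + 128 \sqrt{x + 1} - 9 \sqrt{6} \sqrt{x^{2} + 2}}{48 x \sqrt{x + 1} \sqrt{x^{2} + 2} - 72 \sqrt{x + 1} \sqrt{x^{2} + 2}} = f(x).

An antiderivative is F(x) = \frac{2 m x^{2}}{3} + \frac{\sqrt{\frac{3 x}{2} + \frac{3}{2}}}{2} + \frac{4 \sqrt{x^{2} + 2} \log{\left(2 x - 3 \right)}}{3}.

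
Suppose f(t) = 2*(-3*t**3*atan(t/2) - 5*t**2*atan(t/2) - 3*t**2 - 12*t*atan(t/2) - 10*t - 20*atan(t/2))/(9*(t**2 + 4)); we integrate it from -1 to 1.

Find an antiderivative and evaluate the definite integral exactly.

Antiderivative: F(t) = t*(-3*t - 10)*atan(t/2)/9; value = -2*atan(1/2)/3

f has the shape u'v + uv' for u = -t**2/3 - 10*t/9 and v = atan(t/2) — it is the derivative of the product u*v.
F(t) = t*(-3*t - 10)*atan(t/2)/9 is an antiderivative of f.
Check: d/dt[t*(-3*t - 10)*atan(t/2)/9] = (-6*t**3*atan(t/2) - 10*t**2*atan(t/2) - 6*t**2 - 24*t*atan(t/2) - 20*t - 40*atan(t/2))/(9*t**2 + 36), which equals f(t).
F(1) = -13*atan(1/2)/9; F(-1) = -7*atan(1/2)/9.
Integral = F(1) - F(-1) = -2*atan(1/2)/3.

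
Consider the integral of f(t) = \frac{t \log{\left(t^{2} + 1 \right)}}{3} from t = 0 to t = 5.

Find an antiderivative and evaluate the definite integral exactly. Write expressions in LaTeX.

Antiderivative: F(t) = \frac{t^{2} \log{\left(t^{2} + 1 \right)} - t^{2} + \log{\left(t^{2} + 1 \right)}}{6}; value = - \frac{25}{6} + \frac{13 \log{\left(26 \right)}}{3}

For F(t) to be correct the identity F'(t) - f(t) = 0 must hold.
F(t) = \frac{t^{2} \log{\left(t^{2} + 1 \right)} - t^{2} + \log{\left(t^{2} + 1 \right)}}{6} is an antiderivative of f.
Check: d/dt[\frac{t^{2} \log{\left(t^{2} + 1 \right)} - t^{2} + \log{\left(t^{2} + 1 \right)}}{6}] = \frac{t \log{\left(t^{2} + 1 \right)}}{3} = f(t).
F(5) = - \frac{25}{6} + \frac{13 \log{\left(26 \right)}}{3}; F(0) = 0.
Integral = F(5) - F(0) = - \frac{25}{6} + \frac{13 \log{\left(26 \right)}}{3}.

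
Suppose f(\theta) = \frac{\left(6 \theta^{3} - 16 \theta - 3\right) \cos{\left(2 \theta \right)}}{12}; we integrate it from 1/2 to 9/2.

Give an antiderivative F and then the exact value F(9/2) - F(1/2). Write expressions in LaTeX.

Whatever form F(\theta) takes, F'(\theta) = f(\theta) is non-negotiable.
F(\theta) = \frac{\theta^{3} \sin{\left(2 \theta \right)}}{4} + \frac{3 \theta^{2} \cos{\left(2 \theta \right)}}{8} - \frac{25 \theta \sin{\left(2 \theta \right)}}{24} - \frac{\sin{\left(2 \theta \right)}}{8} - \frac{25 \cos{\left(2 \theta \right)}}{48} is an antiderivative of f.
Check: d/d\theta[\frac{\theta^{3} \sin{\left(2 \theta \right)}}{4} + \frac{3 \theta^{2} \cos{\left(2 \theta \right)}}{8} - \frac{25 \theta \sin{\left(2 \theta \right)}}{24} - \frac{\sin{\left(2 \theta \right)}}{8} - \frac{25 \cos{\left(2 \theta \right)}}{48}] = \frac{\theta^{3} \cos{\left(2 \theta \right)}}{2} - \frac{4 \theta \cos{\left(2 \theta \right)}}{3} - \frac{\cos{\left(2 \theta \right)}}{4}, which equals f(\theta).
F(9/2) = \frac{679 \cos{\left(9 \right)}}{96} + \frac{575 \sin{\left(9 \right)}}{32}; F(1/2) = - \frac{59 \sin{\left(1 \right)}}{96} - \frac{41 \cos{\left(1 \right)}}{96}.
Integral = F(9/2) - F(1/2) = \frac{679 \cos{\left(9 \right)}}{96} + \frac{41 \cos{\left(1 \right)}}{96} + \frac{59 \sin{\left(1 \right)}}{96} + \frac{575 \sin{\left(9 \right)}}{32}.

Antiderivative: F(\theta) = \frac{\theta^{3} \sin{\left(2 \theta \right)}}{4} + \frac{3 \theta^{2} \cos{\left(2 \theta \right)}}{8} - \frac{25 \theta \sin{\left(2 \theta \right)}}{24} - \frac{\sin{\left(2 \theta \right)}}{8} - \frac{25 \cos{\left(2 \theta \right)}}{48}; value = \frac{679 \cos{\left(9 \right)}}{96} + \frac{41 \cos{\left(1 \right)}}{96} + \frac{59 \sin{\left(1 \right)}}{96} + \frac{575 \sin{\left(9 \right)}}{32}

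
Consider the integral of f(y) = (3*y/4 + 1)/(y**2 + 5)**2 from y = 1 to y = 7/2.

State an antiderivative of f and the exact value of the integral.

Antiderivative: F(y) = (4*y - 15)/(40*y**2 + 200) + sqrt(5)*atan(sqrt(5)*y/5)/50; value = -sqrt(5)*atan(sqrt(5)/5)/50 + 49/1104 + sqrt(5)*atan(7*sqrt(5)/10)/50

An antiderivative F(y) passes only if d/dy[F] lands on f(y) exactly.
F(y) = (4*y - 15)/(40*y**2 + 200) + sqrt(5)*atan(sqrt(5)*y/5)/50 is an antiderivative of f.
Check: d/dy[(4*y - 15)/(40*y**2 + 200) + sqrt(5)*atan(sqrt(5)*y/5)/50] = (3*y + 4)/(4*y**4 + 40*y**2 + 100), which equals f(y).
F(7/2) = -1/690 + sqrt(5)*atan(7*sqrt(5)/10)/50; F(1) = -11/240 + sqrt(5)*atan(sqrt(5)/5)/50.
Integral = F(7/2) - F(1) = -sqrt(5)*atan(sqrt(5)/5)/50 + 49/1104 + sqrt(5)*atan(7*sqrt(5)/10)/50.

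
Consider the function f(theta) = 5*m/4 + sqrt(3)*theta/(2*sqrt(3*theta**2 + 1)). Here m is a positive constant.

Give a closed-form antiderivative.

Check any antiderivative F(theta) by computing F'(theta) and comparing it with f(theta).
Check: d/dtheta[(15*m*theta + 2*sqrt(3)*sqrt(3*theta**2 + 1))/12] = (5*m*sqrt(3*theta**2 + 1) + 2*sqrt(3)*theta)/(4*sqrt(3*theta**2 + 1)), which equals f(theta).

An antiderivative is F(theta) = (15*m*theta + 2*sqrt(3)*sqrt(3*theta**2 + 1))/12.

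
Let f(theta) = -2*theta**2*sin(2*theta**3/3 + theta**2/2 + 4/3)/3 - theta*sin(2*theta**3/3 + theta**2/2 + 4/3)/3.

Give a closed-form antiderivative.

f matches the chain-rule pattern g'(h)*h' with inner function h(theta) = 2*theta**3/3 + theta**2/2 + 4/3; substituting u = h(theta) collapses the integral.
Check: d/dtheta[cos(2*theta**3/3 + theta**2/2 + 4/3)/3] = -2*theta**2*sin(2*theta**3/3 + theta**2/2 + 4/3)/3 - theta*sin(2*theta**3/3 + theta**2/2 + 4/3)/3 = f(theta).

An antiderivative is F(theta) = cos(2*theta**3/3 + theta**2/2 + 4/3)/3.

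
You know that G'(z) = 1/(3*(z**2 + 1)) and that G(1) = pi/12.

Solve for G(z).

G(z) = atan(z)/3

Check a candidate G(z) by differentiating: d/dz[G] must match the given G'(z).
A general antiderivative is atan(z)/3 + C.
The condition gives C = pi/12 - (pi/12) = 0.
So G(z) = atan(z)/3.
Check: d/dz[atan(z)/3] = 1/(3*z**2 + 3), which equals G'(z).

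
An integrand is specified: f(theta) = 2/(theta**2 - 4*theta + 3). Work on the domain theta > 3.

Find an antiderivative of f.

An antiderivative is F(theta) = log(theta - 3) - log(theta - 1).

The denominator factors as (theta - 3)*(theta - 1); partial fractions split f into directly integrable pieces: -1/(theta - 1) + 1/(theta - 3).
Check: d/dtheta[log(theta - 3) - log(theta - 1)] = 2/(theta**2 - 4*theta + 3) = f(theta).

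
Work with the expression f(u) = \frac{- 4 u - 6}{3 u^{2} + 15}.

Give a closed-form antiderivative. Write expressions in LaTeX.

Whatever form F(u) takes, F'(u) = f(u) is non-negotiable.
Check: d/du[- \frac{2 \log{\left(u^{2} + 5 \right)}}{3} - \frac{2 \sqrt{5} \operatorname{atan}{\left(\frac{\sqrt{5} u}{5} \right)}}{5}] = \frac{- 4 u - 6}{3 u^{2} + 15} = f(u).

An antiderivative is F(u) = - \frac{2 \log{\left(u^{2} + 5 \right)}}{3} - \frac{2 \sqrt{5} \operatorname{atan}{\left(\frac{\sqrt{5} u}{5} \right)}}{5}.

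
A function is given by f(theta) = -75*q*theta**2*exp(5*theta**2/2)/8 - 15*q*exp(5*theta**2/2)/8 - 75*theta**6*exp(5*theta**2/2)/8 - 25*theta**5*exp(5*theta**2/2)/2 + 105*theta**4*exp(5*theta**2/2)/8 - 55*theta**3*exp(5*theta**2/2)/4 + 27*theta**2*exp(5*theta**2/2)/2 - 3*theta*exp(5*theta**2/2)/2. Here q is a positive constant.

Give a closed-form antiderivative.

An antiderivative is F(theta) = -15*q*theta*exp(5*theta**2/2)/8 - 15*theta**5*exp(5*theta**2/2)/8 - 5*theta**4*exp(5*theta**2/2)/2 + 9*theta**3*exp(5*theta**2/2)/2 - 3*theta**2*exp(5*theta**2/2)/4.

f has the shape u'v + uv' for u = -15*q*theta/8 - 15*theta**5/8 - 5*theta**4/2 + 9*theta**3/2 - 3*theta**2/4 and v = exp(5*theta**2/2) — it is the derivative of the product u*v.
Check: d/dtheta[-15*q*theta*exp(5*theta**2/2)/8 - 15*theta**5*exp(5*theta**2/2)/8 - 5*theta**4*exp(5*theta**2/2)/2 + 9*theta**3*exp(5*theta**2/2)/2 - 3*theta**2*exp(5*theta**2/2)/4] = -75*q*theta**2*exp(5*theta**2/2)/8 - 15*q*exp(5*theta**2/2)/8 - 75*theta**6*exp(5*theta**2/2)/8 - 25*theta**5*exp(5*theta**2/2)/2 + 105*theta**4*exp(5*theta**2/2)/8 - 55*theta**3*exp(5*theta**2/2)/4 + 27*theta**2*exp(5*theta**2/2)/2 - 3*theta*exp(5*theta**2/2)/2 = f(theta).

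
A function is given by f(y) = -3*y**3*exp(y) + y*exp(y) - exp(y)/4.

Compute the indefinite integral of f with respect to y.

Recognize the product-rule pattern: f = u'v + uv' with u = -3*y**3 + 9*y**2 - 17*y + 67/4, v = exp(y), so integration by parts undoes it.
Check: d/dy[(-12*y**3 + 36*y**2 - 68*y + 67)*exp(y)/4] = -3*y**3*exp(y) + y*exp(y) - exp(y)/4 = f(y).

F(y) = (-12*y**3 + 36*y**2 - 68*y + 67)*exp(y)/4 + C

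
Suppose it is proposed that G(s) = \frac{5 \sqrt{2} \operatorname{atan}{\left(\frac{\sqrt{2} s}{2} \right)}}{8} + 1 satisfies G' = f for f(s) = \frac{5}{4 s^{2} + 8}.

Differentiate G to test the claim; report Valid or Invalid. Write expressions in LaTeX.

Valid - differentiating G returns exactly f.

d/ds[G] = \frac{5}{4 s^{2} + 8}
This equals f(s) exactly, so the claim holds.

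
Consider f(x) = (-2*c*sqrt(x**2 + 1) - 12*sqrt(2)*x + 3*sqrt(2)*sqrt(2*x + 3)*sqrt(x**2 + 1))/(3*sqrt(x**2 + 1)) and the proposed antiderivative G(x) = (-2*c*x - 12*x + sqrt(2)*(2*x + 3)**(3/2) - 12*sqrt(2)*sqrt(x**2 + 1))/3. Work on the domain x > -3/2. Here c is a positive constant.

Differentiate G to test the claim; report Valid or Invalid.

Invalid: d/dx[G] - f = -4, which is not 0.

d/dx[G] = (-2*c*sqrt(x**2 + 1) - 12*sqrt(2)*x + 3*sqrt(2)*sqrt(2*x + 3)*sqrt(x**2 + 1) - 12*sqrt(x**2 + 1))/(3*sqrt(x**2 + 1))
d/dx[G] - f(x) = -4 != 0.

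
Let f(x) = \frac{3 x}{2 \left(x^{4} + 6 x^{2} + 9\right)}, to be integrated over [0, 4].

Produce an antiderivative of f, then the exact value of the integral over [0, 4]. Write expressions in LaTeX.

f matches the chain-rule pattern g'(h)*h' with inner function h(x) = 2 x^{2} + 6; substituting u = h(x) collapses the integral.
F(x) = - \frac{3}{4 x^{2} + 12} is an antiderivative of f.
Check: d/dx[- \frac{3}{4 x^{2} + 12}] = \frac{3 x}{2 x^{4} + 12 x^{2} + 18}, which equals f(x).
F(4) = - \frac{3}{76}; F(0) = - \frac{1}{4}.
Integral = F(4) - F(0) = \frac{4}{19}.

Antiderivative: F(x) = - \frac{3}{4 x^{2} + 12}; value = \frac{4}{19}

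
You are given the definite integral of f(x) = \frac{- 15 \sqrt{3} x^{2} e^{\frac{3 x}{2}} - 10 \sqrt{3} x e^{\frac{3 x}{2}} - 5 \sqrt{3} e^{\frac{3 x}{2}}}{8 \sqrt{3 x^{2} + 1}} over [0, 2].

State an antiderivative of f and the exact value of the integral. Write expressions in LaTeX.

Recognize the product-rule pattern: f = u'v + uv' with u = - \frac{5 \sqrt{x^{2} + \frac{1}{3}}}{4}, v = e^{\frac{3 x}{2}}, so integration by parts undoes it.
F(x) = - \frac{5 \sqrt{3} \sqrt{3 x^{2} + 1} e^{\frac{3 x}{2}}}{12} is an antiderivative of f.
Check: d/dx[- \frac{5 \sqrt{3} \sqrt{3 x^{2} + 1} e^{\frac{3 x}{2}}}{12}] = \frac{- 15 \sqrt{3} x^{2} e^{\frac{3 x}{2}} - 10 \sqrt{3} x e^{\frac{3 x}{2}} - 5 \sqrt{3} e^{\frac{3 x}{2}}}{8 \sqrt{3 x^{2} + 1}} = f(x).
F(2) = - \frac{5 \sqrt{39} e^{3}}{12}; F(0) = - \frac{5 \sqrt{3}}{12}.
Integral = F(2) - F(0) = - \frac{5 \sqrt{39} e^{3}}{12} + \frac{5 \sqrt{3}}{12}.

Antiderivative: F(x) = - \frac{5 \sqrt{3} \sqrt{3 x^{2} + 1} e^{\frac{3 x}{2}}}{12}; value = - \frac{5 \sqrt{39} e^{3}}{12} + \frac{5 \sqrt{3}}{12}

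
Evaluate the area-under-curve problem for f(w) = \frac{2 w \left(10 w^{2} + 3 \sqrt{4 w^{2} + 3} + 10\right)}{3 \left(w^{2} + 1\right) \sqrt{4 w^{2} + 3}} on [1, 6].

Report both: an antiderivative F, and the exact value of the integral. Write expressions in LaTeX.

Antiderivative: F(w) = \frac{5 \sqrt{4 w^{2} + 3}}{3} + \log{\left(4 w^{2} + 4 \right)}; value = - \frac{5 \sqrt{7}}{3} - \log{\left(8 \right)} + \log{\left(148 \right)} + \frac{35 \sqrt{3}}{3}

Any candidate F(w) must reproduce f(w) exactly when differentiated.
F(w) = \frac{5 \sqrt{4 w^{2} + 3}}{3} + \log{\left(4 w^{2} + 4 \right)} is an antiderivative of f.
Check: d/dw[\frac{5 \sqrt{4 w^{2} + 3}}{3} + \log{\left(4 w^{2} + 4 \right)}] = \frac{20 w^{3} + 6 w \sqrt{4 w^{2} + 3} + 20 w}{3 w^{2} \sqrt{4 w^{2} + 3} + 3 \sqrt{4 w^{2} + 3}}, which equals f(w).
F(6) = \log{\left(148 \right)} + \frac{35 \sqrt{3}}{3}; F(1) = \log{\left(8 \right)} + \frac{5 \sqrt{7}}{3}.
Integral = F(6) - F(1) = - \frac{5 \sqrt{7}}{3} - \log{\left(8 \right)} + \log{\left(148 \right)} + \frac{35 \sqrt{3}}{3}.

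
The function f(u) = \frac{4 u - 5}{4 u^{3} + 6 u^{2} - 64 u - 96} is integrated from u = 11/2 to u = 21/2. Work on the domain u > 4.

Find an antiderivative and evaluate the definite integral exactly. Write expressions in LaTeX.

Antiderivative: F(u) = \frac{5 \log{\left(u - 4 \right)} + 16 \log{\left(u + \frac{3}{2} \right)} - 21 \log{\left(u + 4 \right)}}{80}; value = - \frac{21 \log{\left(\frac{29}{2} \right)}}{80} - \frac{\log{\left(7 \right)}}{5} - \frac{\log{\left(\frac{3}{2} \right)}}{16} + \frac{\log{\left(\frac{13}{2} \right)}}{16} + \frac{\log{\left(12 \right)}}{5} + \frac{21 \log{\left(\frac{19}{2} \right)}}{80}

The denominator factors as 2 \left(u - 4\right) \left(u + 4\right) \left(2 u + 3\right); partial fractions split f into directly integrable pieces: \frac{2}{5 \left(2 u + 3\right)} - \frac{21}{80 \left(u + 4\right)} + \frac{1}{16 \left(u - 4\right)}.
F(u) = \frac{5 \log{\left(u - 4 \right)} + 16 \log{\left(u + \frac{3}{2} \right)} - 21 \log{\left(u + 4 \right)}}{80} is an antiderivative of f.
Check: d/du[\frac{5 \log{\left(u - 4 \right)} + 16 \log{\left(u + \frac{3}{2} \right)} - 21 \log{\left(u + 4 \right)}}{80}] = \frac{4 u - 5}{4 u^{3} + 6 u^{2} - 64 u - 96} = f(u).
F(21/2) = - \frac{21 \log{\left(\frac{29}{2} \right)}}{80} + \frac{\log{\left(\frac{13}{2} \right)}}{16} + \frac{\log{\left(12 \right)}}{5}; F(11/2) = - \frac{21 \log{\left(\frac{19}{2} \right)}}{80} + \frac{\log{\left(\frac{3}{2} \right)}}{16} + \frac{\log{\left(7 \right)}}{5}.
Integral = F(21/2) - F(11/2) = - \frac{21 \log{\left(\frac{29}{2} \right)}}{80} - \frac{\log{\left(7 \right)}}{5} - \frac{\log{\left(\frac{3}{2} \right)}}{16} + \frac{\log{\left(\frac{13}{2} \right)}}{16} + \frac{\log{\left(12 \right)}}{5} + \frac{21 \log{\left(\frac{19}{2} \right)}}{80}.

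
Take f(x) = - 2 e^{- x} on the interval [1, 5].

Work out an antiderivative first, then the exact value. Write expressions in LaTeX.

Recover f(x) by differentiating a candidate F(x); any mismatch rules it out.
F(x) = 2 e^{- x} is an antiderivative of f.
Check: d/dx[2 e^{- x}] = - 2 e^{- x} = f(x).
F(5) = \frac{2}{e^{5}}; F(1) = \frac{2}{e}.
Integral = F(5) - F(1) = - \frac{2}{e} + \frac{2}{e^{5}}.

Antiderivative: F(x) = 2 e^{- x}; value = - \frac{2}{e} + \frac{2}{e^{5}}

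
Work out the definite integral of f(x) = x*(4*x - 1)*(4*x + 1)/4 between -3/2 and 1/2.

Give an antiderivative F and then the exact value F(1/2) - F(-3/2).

Check any antiderivative F(x) by computing F'(x) and comparing it with f(x).
F(x) = x**4 - x**2/8 is an antiderivative of f.
Check: d/dx[x**4 - x**2/8] = 4*x**3 - x/4, which equals f(x).
F(1/2) = 1/32; F(-3/2) = 153/32.
Integral = F(1/2) - F(-3/2) = -19/4.

Antiderivative: F(x) = x**4 - x**2/8; value = -19/4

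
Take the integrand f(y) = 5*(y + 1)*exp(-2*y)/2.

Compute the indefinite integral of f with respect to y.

Recognize the product-rule pattern: f = u'v + uv' with u = -5*y/4 - 15/8, v = exp(-2*y), so integration by parts undoes it.
Check: d/dy[-5*(2*y + 3)*exp(-2*y)/8] = (5*y + 5)*exp(-2*y)/2, which equals f(y).

F(y) = -5*(2*y + 3)*exp(-2*y)/8 + C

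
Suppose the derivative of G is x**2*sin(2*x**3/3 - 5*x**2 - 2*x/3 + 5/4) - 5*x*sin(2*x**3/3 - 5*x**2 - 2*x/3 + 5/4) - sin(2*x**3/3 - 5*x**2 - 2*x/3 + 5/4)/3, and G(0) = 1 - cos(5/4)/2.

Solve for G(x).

G(x) = 1 - cos(2*x**3/3 - 5*x**2 - 2*x/3 + 5/4)/2

The substitution u = 2*x**3/3 - 5*x**2 - 2*x/3 + 5/4 works: G'(x) is exactly (dG/du)*(du/dx) for that inner function.
A general antiderivative is -cos(2*x**3/3 - 5*x**2 - 2*x/3 + 5/4)/2 + C.
The condition gives C = 1 - cos(5/4)/2 - (-cos(5/4)/2) = 1.
So G(x) = 1 - cos(2*x**3/3 - 5*x**2 - 2*x/3 + 5/4)/2.
Check: d/dx[1 - cos(2*x**3/3 - 5*x**2 - 2*x/3 + 5/4)/2] = x**2*sin(2*x**3/3 - 5*x**2 - 2*x/3 + 5/4) - 5*x*sin(2*x**3/3 - 5*x**2 - 2*x/3 + 5/4) - sin(2*x**3/3 - 5*x**2 - 2*x/3 + 5/4)/3 = G'(x).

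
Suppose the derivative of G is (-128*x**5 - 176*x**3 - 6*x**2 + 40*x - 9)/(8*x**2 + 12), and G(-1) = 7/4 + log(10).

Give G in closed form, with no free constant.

A first test for any G(x): its x-derivative must equal the given G'(x).
A general antiderivative is -4*x**4 + x**2 - 3*x/4 + log(4*x**2 + 6) + 5 + C.
The condition gives C = 7/4 + log(10) - (log(10) + 11/4) = -1.
So G(x) = -4*x**4 + x**2 - 3*x/4 + log(4*x**2 + 6) + 4.
Check: d/dx[-4*x**4 + x**2 - 3*x/4 + log(4*x**2 + 6) + 4] = (-128*x**5 - 176*x**3 - 6*x**2 + 40*x - 9)/(8*x**2 + 12) = G'(x).

G(x) = -4*x**4 + x**2 - 3*x/4 + log(4*x**2 + 6) + 4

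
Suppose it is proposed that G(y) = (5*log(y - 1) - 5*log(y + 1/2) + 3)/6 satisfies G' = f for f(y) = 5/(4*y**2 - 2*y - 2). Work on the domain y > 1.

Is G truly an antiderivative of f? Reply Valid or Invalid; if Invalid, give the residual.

d/dy[G] = 5/(4*y**2 - 2*y - 2)
This equals f(y) exactly, so the claim holds.

Valid. The derivative of G reproduces f.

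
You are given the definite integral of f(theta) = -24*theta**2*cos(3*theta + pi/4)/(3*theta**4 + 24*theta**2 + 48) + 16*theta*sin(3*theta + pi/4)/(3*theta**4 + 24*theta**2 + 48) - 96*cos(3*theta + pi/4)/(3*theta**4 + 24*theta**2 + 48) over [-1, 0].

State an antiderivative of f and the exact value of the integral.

Antiderivative: F(theta) = -8*sin(3*theta + pi/4)/(3*(theta**2 + 4)); value = -sqrt(2)/3 + 8*cos(pi/4 + 3)/15

f has the shape u'v + uv' for u = -4/(3*(theta**2/2 + 2)) and v = sin(3*theta + pi/4) — it is the derivative of the product u*v.
F(theta) = -8*sin(3*theta + pi/4)/(3*(theta**2 + 4)) is an antiderivative of f.
Check: d/dtheta[-8*sin(3*theta + pi/4)/(3*(theta**2 + 4))] = (-24*theta**2*cos(3*theta + pi/4) + 16*theta*sin(3*theta + pi/4) - 96*cos(3*theta + pi/4))/(3*theta**4 + 24*theta**2 + 48), which equals f(theta).
F(0) = -sqrt(2)/3; F(-1) = -8*cos(pi/4 + 3)/15.
Integral = F(0) - F(-1) = -sqrt(2)/3 + 8*cos(pi/4 + 3)/15.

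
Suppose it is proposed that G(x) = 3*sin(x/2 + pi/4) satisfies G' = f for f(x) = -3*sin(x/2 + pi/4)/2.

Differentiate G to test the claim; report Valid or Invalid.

Invalid: d/dx[G] - f = 3*sin(x/2 + pi/4)/2 + 3*cos(x/2 + pi/4)/2, which is not 0.

d/dx[G] = 3*cos(x/2 + pi/4)/2
d/dx[G] - f(x) = 3*sin(x/2 + pi/4)/2 + 3*cos(x/2 + pi/4)/2 != 0.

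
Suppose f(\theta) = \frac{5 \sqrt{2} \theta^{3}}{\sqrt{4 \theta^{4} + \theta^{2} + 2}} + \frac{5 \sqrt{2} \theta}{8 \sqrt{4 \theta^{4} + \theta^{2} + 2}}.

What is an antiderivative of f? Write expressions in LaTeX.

f matches the chain-rule pattern g'(h)*h' with inner function h(\theta) = 2 \theta^{4} + \frac{\theta^{2}}{2} + 1; substituting u = h(\theta) collapses the integral.
Check: d/d\theta[\frac{5 \sqrt{2} \sqrt{4 \theta^{4} + \theta^{2} + 2}}{8}] = \frac{40 \sqrt{2} \theta^{3} + 5 \sqrt{2} \theta}{8 \sqrt{4 \theta^{4} + \theta^{2} + 2}}, which equals f(\theta).

An antiderivative is F(\theta) = \frac{5 \sqrt{2} \sqrt{4 \theta^{4} + \theta^{2} + 2}}{8}.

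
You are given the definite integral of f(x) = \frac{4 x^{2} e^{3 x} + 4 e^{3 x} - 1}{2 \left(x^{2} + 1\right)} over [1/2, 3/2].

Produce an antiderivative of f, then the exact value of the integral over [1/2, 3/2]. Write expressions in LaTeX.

Antiderivative: F(x) = - \frac{- 4 e^{3 x} + 3 \operatorname{atan}{\left(x \right)}}{6}; value = - \frac{2 e^{\frac{3}{2}}}{3} - \frac{\operatorname{atan}{\left(\frac{3}{2} \right)}}{2} + \frac{\operatorname{atan}{\left(\frac{1}{2} \right)}}{2} + \frac{2 e^{\frac{9}{2}}}{3}

Whatever form F(x) takes, F'(x) = f(x) is non-negotiable.
F(x) = - \frac{- 4 e^{3 x} + 3 \operatorname{atan}{\left(x \right)}}{6} is an antiderivative of f.
Check: d/dx[- \frac{- 4 e^{3 x} + 3 \operatorname{atan}{\left(x \right)}}{6}] = \frac{4 x^{2} e^{3 x} + 4 e^{3 x} - 1}{2 x^{2} + 2}, which equals f(x).
F(3/2) = - \frac{\operatorname{atan}{\left(\frac{3}{2} \right)}}{2} + \frac{2 e^{\frac{9}{2}}}{3}; F(1/2) = - \frac{\operatorname{atan}{\left(\frac{1}{2} \right)}}{2} + \frac{2 e^{\frac{3}{2}}}{3}.
Integral = F(3/2) - F(1/2) = - \frac{2 e^{\frac{3}{2}}}{3} - \frac{\operatorname{atan}{\left(\frac{3}{2} \right)}}{2} + \frac{\operatorname{atan}{\left(\frac{1}{2} \right)}}{2} + \frac{2 e^{\frac{9}{2}}}{3}.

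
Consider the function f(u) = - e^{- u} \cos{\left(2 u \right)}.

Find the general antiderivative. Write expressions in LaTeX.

F(u) = \frac{\left(- 2 \sin{\left(2 u \right)} + \cos{\left(2 u \right)}\right) e^{- u}}{5} + C

An antiderivative F(u) passes only if d/du[F] lands on f(u) exactly.
Check: d/du[\frac{\left(- 2 \sin{\left(2 u \right)} + \cos{\left(2 u \right)}\right) e^{- u}}{5}] = - e^{- u} \cos{\left(2 u \right)} = f(u).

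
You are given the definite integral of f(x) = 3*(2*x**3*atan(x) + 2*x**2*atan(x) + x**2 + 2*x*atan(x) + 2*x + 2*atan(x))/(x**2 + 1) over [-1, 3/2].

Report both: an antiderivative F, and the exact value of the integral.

Recognize the product-rule pattern: f = u'v + uv' with u = 3*x**2 + 6*x, v = atan(x), so integration by parts undoes it.
F(x) = -3*(-x**2 - 2*x)*atan(x) is an antiderivative of f.
Check: d/dx[-3*(-x**2 - 2*x)*atan(x)] = (6*x**3*atan(x) + 6*x**2*atan(x) + 3*x**2 + 6*x*atan(x) + 6*x + 6*atan(x))/(x**2 + 1), which equals f(x).
F(3/2) = 63*atan(3/2)/4; F(-1) = 3*pi/4.
Integral = F(3/2) - F(-1) = -3*pi/4 + 63*atan(3/2)/4.

Antiderivative: F(x) = -3*(-x**2 - 2*x)*atan(x); value = -3*pi/4 + 63*atan(3/2)/4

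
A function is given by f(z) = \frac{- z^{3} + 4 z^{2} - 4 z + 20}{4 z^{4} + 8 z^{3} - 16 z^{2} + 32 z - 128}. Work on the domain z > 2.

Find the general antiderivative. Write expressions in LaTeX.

Factor the denominator (4 \left(z - 2\right) \left(z + 4\right) \left(z^{2} + 4\right)) and decompose: f = - \frac{z + 6}{80 \left(z^{2} + 4\right)} - \frac{41}{120 \left(z + 4\right)} + \frac{5}{48 \left(z - 2\right)}; each piece integrates to a log, atan, or power term.
Check: d/dz[- \frac{- 50 \log{\left(z - 2 \right)} + 164 \log{\left(z + 4 \right)} + 3 \log{\left(z^{2} + 4 \right)} + 18 \operatorname{atan}{\left(\frac{z}{2} \right)}}{480}] = \frac{- z^{3} + 4 z^{2} - 4 z + 20}{4 z^{4} + 8 z^{3} - 16 z^{2} + 32 z - 128} = f(z).

F(z) = - \frac{- 50 \log{\left(z - 2 \right)} + 164 \log{\left(z + 4 \right)} + 3 \log{\left(z^{2} + 4 \right)} + 18 \operatorname{atan}{\left(\frac{z}{2} \right)}}{480} + C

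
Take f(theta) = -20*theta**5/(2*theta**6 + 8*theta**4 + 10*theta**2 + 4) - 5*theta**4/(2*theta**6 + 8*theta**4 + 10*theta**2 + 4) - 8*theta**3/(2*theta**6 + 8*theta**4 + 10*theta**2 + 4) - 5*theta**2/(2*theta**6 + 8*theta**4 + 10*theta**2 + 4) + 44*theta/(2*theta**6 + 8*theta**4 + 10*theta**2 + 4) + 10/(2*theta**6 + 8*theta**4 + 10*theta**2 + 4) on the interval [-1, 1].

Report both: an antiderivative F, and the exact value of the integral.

Antiderivative: F(theta) = 5*theta/(2*theta**2 + 2) - 5*log(2*theta**2 + 4) - 4/(theta**2/2 + 1/2); value = 5/2

The integrand splits into summands that can be handled one at a time.
F(theta) = 5*theta/(2*theta**2 + 2) - 5*log(2*theta**2 + 4) - 4/(theta**2/2 + 1/2) is an antiderivative of f.
Check: d/dtheta[5*theta/(2*theta**2 + 2) - 5*log(2*theta**2 + 4) - 4/(theta**2/2 + 1/2)] = (-20*theta**5 - 5*theta**4 - 8*theta**3 - 5*theta**2 + 44*theta + 10)/(2*theta**6 + 8*theta**4 + 10*theta**2 + 4), which equals f(theta).
F(1) = -5*log(6) - 11/4; F(-1) = -5*log(6) - 21/4.
Integral = F(1) - F(-1) = 5/2.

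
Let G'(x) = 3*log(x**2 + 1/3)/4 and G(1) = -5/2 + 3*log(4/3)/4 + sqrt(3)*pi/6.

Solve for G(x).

Since d/dx undoes antidifferentiation here, G(x) must give back the stated G'(x).
A general antiderivative is 3*x*log(x**2 + 1/3)/4 - 3*x/2 + sqrt(3)*atan(sqrt(3)*x)/2 + C.
The condition gives C = -5/2 + 3*log(4/3)/4 + sqrt(3)*pi/6 - (-3/2 + 3*log(4/3)/4 + sqrt(3)*pi/6) = -1.
So G(x) = (3*x*log(x**2 + 1/3) - 6*x + 2*sqrt(3)*atan(sqrt(3)*x) - 4)/4.
Check: d/dx[(3*x*log(x**2 + 1/3) - 6*x + 2*sqrt(3)*atan(sqrt(3)*x) - 4)/4] = 3*log(x**2 + 1/3)/4 = G'(x).

G(x) = (3*x*log(x**2 + 1/3) - 6*x + 2*sqrt(3)*atan(sqrt(3)*x) - 4)/4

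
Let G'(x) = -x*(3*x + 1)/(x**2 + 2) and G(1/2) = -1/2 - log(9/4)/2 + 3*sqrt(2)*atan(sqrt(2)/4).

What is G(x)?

The proposed G(x) is checked by its d/dx: the result must match the given G'(x).
A general antiderivative is -3*x - log(x**2 + 2)/2 + 3*sqrt(2)*atan(sqrt(2)*x/2) + C.
The condition gives C = -1/2 - log(9/4)/2 + 3*sqrt(2)*atan(sqrt(2)/4) - (-3/2 - log(9/4)/2 + 3*sqrt(2)*atan(sqrt(2)/4)) = 1.
So G(x) = -3*x - log(x**2 + 2)/2 + 3*sqrt(2)*atan(sqrt(2)*x/2) + 1.
Check: d/dx[-3*x - log(x**2 + 2)/2 + 3*sqrt(2)*atan(sqrt(2)*x/2) + 1] = (-3*x**2 - x)/(x**2 + 2), which equals G'(x).

G(x) = -3*x - log(x**2 + 2)/2 + 3*sqrt(2)*atan(sqrt(2)*x/2) + 1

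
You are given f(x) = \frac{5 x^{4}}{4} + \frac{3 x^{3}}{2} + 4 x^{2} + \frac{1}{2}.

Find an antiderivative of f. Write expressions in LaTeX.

An antiderivative is F(x) = \frac{x \left(6 x^{4} + 9 x^{3} + 32 x^{2} + 12\right)}{24}.

The integrand splits into summands that can be handled one at a time.
Check: d/dx[\frac{x \left(6 x^{4} + 9 x^{3} + 32 x^{2} + 12\right)}{24}] = \frac{5 x^{4}}{4} + \frac{3 x^{3}}{2} + 4 x^{2} + \frac{1}{2} = f(x).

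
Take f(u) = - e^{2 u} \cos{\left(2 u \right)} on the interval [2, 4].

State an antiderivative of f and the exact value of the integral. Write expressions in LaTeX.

Whatever form F(u) takes, F'(u) = f(u) is non-negotiable.
F(u) = - \frac{e^{2 u} \sin{\left(2 u \right)}}{4} - \frac{e^{2 u} \cos{\left(2 u \right)}}{4} is an antiderivative of f.
Check: d/du[- \frac{e^{2 u} \sin{\left(2 u \right)}}{4} - \frac{e^{2 u} \cos{\left(2 u \right)}}{4}] = - e^{2 u} \cos{\left(2 u \right)} = f(u).
F(4) = - \frac{e^{8} \sin{\left(8 \right)}}{4} - \frac{e^{8} \cos{\left(8 \right)}}{4}; F(2) = - \frac{e^{4} \cos{\left(4 \right)}}{4} - \frac{e^{4} \sin{\left(4 \right)}}{4}.
Integral = F(4) - F(2) = - \frac{e^{8} \sin{\left(8 \right)}}{4} + \frac{e^{4} \sin{\left(4 \right)}}{4} + \frac{e^{4} \cos{\left(4 \right)}}{4} - \frac{e^{8} \cos{\left(8 \right)}}{4}.

Antiderivative: F(u) = - \frac{e^{2 u} \sin{\left(2 u \right)}}{4} - \frac{e^{2 u} \cos{\left(2 u \right)}}{4}; value = - \frac{e^{8} \sin{\left(8 \right)}}{4} + \frac{e^{4} \sin{\left(4 \right)}}{4} + \frac{e^{4} \cos{\left(4 \right)}}{4} - \frac{e^{8} \cos{\left(8 \right)}}{4}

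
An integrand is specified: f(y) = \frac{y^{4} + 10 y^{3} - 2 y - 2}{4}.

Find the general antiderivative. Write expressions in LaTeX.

Any candidate F(y) must reproduce f(y) exactly when differentiated.
Check: d/dy[\frac{y^{5}}{20} + \frac{5 y^{4}}{8} - \frac{y^{2}}{4} - \frac{y}{2}] = \frac{y^{4}}{4} + \frac{5 y^{3}}{2} - \frac{y}{2} - \frac{1}{2}, which equals f(y).

F(y) = \frac{y^{5}}{20} + \frac{5 y^{4}}{8} - \frac{y^{2}}{4} - \frac{y}{2} + C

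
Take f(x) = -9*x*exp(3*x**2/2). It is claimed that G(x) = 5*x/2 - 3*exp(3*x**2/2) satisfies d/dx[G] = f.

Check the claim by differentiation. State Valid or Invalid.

Invalid: d/dx[G] - f = 5/2, which is not 0.

d/dx[G] = -9*x*exp(3*x**2/2) + 5/2
d/dx[G] - f(x) = 5/2 != 0.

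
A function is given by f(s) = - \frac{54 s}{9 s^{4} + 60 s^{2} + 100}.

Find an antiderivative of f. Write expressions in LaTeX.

An antiderivative is F(s) = \frac{9}{3 s^{2} + 10}.

f matches the chain-rule pattern g'(h)*h' with inner function h(s) = \frac{s^{2}}{2} + \frac{5}{3}; substituting u = h(s) collapses the integral.
Check: d/ds[\frac{9}{3 s^{2} + 10}] = - \frac{54 s}{9 s^{4} + 60 s^{2} + 100} = f(s).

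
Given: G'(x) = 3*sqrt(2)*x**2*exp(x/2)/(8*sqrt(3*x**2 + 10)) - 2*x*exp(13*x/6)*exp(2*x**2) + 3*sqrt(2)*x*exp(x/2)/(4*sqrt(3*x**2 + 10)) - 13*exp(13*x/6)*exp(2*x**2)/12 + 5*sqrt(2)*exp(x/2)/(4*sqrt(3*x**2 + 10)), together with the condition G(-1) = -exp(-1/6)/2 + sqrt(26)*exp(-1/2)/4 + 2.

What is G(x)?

G(x) = -(-sqrt(2)*sqrt(3*x**2 + 10)*exp(x/2) + 2*exp(13*x/6)*exp(2*x**2) - 8)/4

G'(x) has the shape u'v + uv' for u = sqrt(3*x**2/2 + 5)/2 - exp(2*x**2 + 5*x/3)/2 and v = exp(x/2) — it is the derivative of the product u*v.
A general antiderivative is (sqrt(3*x**2/2 + 5) - exp(2*x**2 + 5*x/3))*exp(x/2)/2 + C.
The condition gives C = -exp(-1/6)/2 + sqrt(26)*exp(-1/2)/4 + 2 - (-exp(-1/6)/2 + sqrt(26)*exp(-1/2)/4) = 2.
So G(x) = -(-sqrt(2)*sqrt(3*x**2 + 10)*exp(x/2) + 2*exp(13*x/6)*exp(2*x**2) - 8)/4.
Check: d/dx[-(-sqrt(2)*sqrt(3*x**2 + 10)*exp(x/2) + 2*exp(13*x/6)*exp(2*x**2) - 8)/4] = (9*sqrt(2)*x**2*exp(x/2) - 48*x*sqrt(3*x**2 + 10)*exp(13*x/6)*exp(2*x**2) + 18*sqrt(2)*x*exp(x/2) - 26*sqrt(3*x**2 + 10)*exp(13*x/6)*exp(2*x**2) + 30*sqrt(2)*exp(x/2))/(24*sqrt(3*x**2 + 10)), which equals G'(x).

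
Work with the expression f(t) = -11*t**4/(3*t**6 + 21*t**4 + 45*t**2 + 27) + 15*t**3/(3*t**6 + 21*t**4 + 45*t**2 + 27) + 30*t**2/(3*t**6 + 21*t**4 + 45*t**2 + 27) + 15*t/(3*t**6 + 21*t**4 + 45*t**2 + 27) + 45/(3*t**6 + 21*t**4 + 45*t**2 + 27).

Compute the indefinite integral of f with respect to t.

Integrate term by term and add the pieces.
Check: d/dt[(2*t - 5/4)/(t**2/2 + 3/2) + atan(t)/3] = (-11*t**4 + 15*t**3 + 30*t**2 + 15*t + 45)/(3*t**6 + 21*t**4 + 45*t**2 + 27), which equals f(t).

F(t) = (2*t - 5/4)/(t**2/2 + 3/2) + atan(t)/3 + C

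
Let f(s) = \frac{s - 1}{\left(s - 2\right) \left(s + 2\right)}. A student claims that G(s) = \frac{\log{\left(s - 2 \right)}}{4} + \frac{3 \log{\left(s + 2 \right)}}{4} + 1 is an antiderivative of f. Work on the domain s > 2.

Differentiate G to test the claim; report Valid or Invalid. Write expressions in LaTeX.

d/ds[G] = \frac{s - 1}{s^{2} - 4}
This equals f(s) exactly, so the claim holds.

Valid - differentiating G returns exactly f.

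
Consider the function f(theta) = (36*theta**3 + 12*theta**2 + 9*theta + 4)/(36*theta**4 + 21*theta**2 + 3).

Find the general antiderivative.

An antiderivative F(theta) passes only if d/dtheta[F] lands on f(theta) exactly.
Check: d/dtheta[log(3*theta**2 + 1)/2 + 2*atan(2*theta)/3] = (36*theta**3 + 12*theta**2 + 9*theta + 4)/(36*theta**4 + 21*theta**2 + 3) = f(theta).

F(theta) = log(3*theta**2 + 1)/2 + 2*atan(2*theta)/3 + C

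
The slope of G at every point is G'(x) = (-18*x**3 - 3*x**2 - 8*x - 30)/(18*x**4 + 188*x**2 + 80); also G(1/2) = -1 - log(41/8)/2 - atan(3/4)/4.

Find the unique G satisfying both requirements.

Since d/dx undoes antidifferentiation here, G(x) must give back the stated G'(x).
A general antiderivative is -log(x**2/2 + 5)/2 - atan(3*x/2)/4 + C.
The condition gives C = -1 - log(41/8)/2 - atan(3/4)/4 - (-log(41/8)/2 - atan(3/4)/4) = -1.
So G(x) = -(2*log(x**2/2 + 5) + atan(3*x/2) + 4)/4.
Check: d/dx[-(2*log(x**2/2 + 5) + atan(3*x/2) + 4)/4] = (-18*x**3 - 3*x**2 - 8*x - 30)/(18*x**4 + 188*x**2 + 80) = G'(x).

G(x) = -(2*log(x**2/2 + 5) + atan(3*x/2) + 4)/4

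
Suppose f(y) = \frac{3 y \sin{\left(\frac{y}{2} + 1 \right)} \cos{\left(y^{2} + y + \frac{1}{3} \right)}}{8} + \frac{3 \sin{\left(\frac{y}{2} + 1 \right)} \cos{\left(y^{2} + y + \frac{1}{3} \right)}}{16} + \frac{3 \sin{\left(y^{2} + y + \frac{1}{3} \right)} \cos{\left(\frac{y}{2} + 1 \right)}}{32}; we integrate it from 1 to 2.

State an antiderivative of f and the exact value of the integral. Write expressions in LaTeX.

Antiderivative: F(y) = \frac{3 \sin{\left(\frac{y}{2} + 1 \right)} \sin{\left(y^{2} + y + \frac{1}{3} \right)}}{16}; value = - \frac{3 \sin{\left(\frac{3}{2} \right)} \sin{\left(\frac{7}{3} \right)}}{16} + \frac{3 \sin{\left(2 \right)} \sin{\left(\frac{19}{3} \right)}}{16}

Recognize the product-rule pattern: f = u'v + uv' with u = \frac{3 \sin{\left(\frac{y}{2} + 1 \right)}}{16}, v = \sin{\left(y^{2} + y + \frac{1}{3} \right)}, so integration by parts undoes it.
F(y) = \frac{3 \sin{\left(\frac{y}{2} + 1 \right)} \sin{\left(y^{2} + y + \frac{1}{3} \right)}}{16} is an antiderivative of f.
Check: d/dy[\frac{3 \sin{\left(\frac{y}{2} + 1 \right)} \sin{\left(y^{2} + y + \frac{1}{3} \right)}}{16}] = \frac{3 y \sin{\left(\frac{y}{2} + 1 \right)} \cos{\left(y^{2} + y + \frac{1}{3} \right)}}{8} + \frac{3 \sin{\left(\frac{y}{2} + 1 \right)} \cos{\left(y^{2} + y + \frac{1}{3} \right)}}{16} + \frac{3 \sin{\left(y^{2} + y + \frac{1}{3} \right)} \cos{\left(\frac{y}{2} + 1 \right)}}{32} = f(y).
F(2) = \frac{3 \sin{\left(2 \right)} \sin{\left(\frac{19}{3} \right)}}{16}; F(1) = \frac{3 \sin{\left(\frac{3}{2} \right)} \sin{\left(\frac{7}{3} \right)}}{16}.
Integral = F(2) - F(1) = - \frac{3 \sin{\left(\frac{3}{2} \right)} \sin{\left(\frac{7}{3} \right)}}{16} + \frac{3 \sin{\left(2 \right)} \sin{\left(\frac{19}{3} \right)}}{16}.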